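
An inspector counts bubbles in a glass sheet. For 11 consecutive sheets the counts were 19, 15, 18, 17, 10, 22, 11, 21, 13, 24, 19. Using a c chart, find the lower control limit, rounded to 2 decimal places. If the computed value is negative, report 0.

4.75

c̄ = (19 + 15 + 18 + 17 + 10 + 22 + 11 + 21 + 13 + 24 + 19) / 11 = 189 / 11 = 17.1818
LCL = c̄ − 3√c̄ = 17.1818 − 3 × 4.1451 = 4.7465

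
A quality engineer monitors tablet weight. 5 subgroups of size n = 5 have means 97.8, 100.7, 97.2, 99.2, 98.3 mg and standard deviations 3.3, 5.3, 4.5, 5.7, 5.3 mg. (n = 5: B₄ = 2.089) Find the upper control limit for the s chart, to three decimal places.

10.069

s̄ = (3.3 + 5.3 + 4.5 + 5.7 + 5.3) / 5 = 4.8200
UCL_s = B₄·s̄ = 2.089 × 4.8200 = 10.0690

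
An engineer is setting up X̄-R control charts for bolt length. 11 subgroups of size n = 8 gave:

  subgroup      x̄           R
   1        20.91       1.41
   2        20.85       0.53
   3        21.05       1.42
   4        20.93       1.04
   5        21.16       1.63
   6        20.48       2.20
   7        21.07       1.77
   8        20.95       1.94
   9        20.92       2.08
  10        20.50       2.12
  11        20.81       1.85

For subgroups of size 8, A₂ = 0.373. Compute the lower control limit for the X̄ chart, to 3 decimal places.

X̄̄ = (20.91 + 20.85 + 21.05 + 20.93 + 21.16 + 20.48 + 21.07 + 20.95 + 20.92 + 20.50 + 20.81) / 11 = 229.6300 / 11 = 20.8755
R̄ = (1.41 + 0.53 + 1.42 + 1.04 + 1.63 + 2.20 + 1.77 + 1.94 + 2.08 + 2.12 + 1.85) / 11 = 17.9900 / 11 = 1.6355
LCL = X̄̄ − A₂·R̄ = 20.8755 − 0.373 × 1.6355 = 20.2654

20.265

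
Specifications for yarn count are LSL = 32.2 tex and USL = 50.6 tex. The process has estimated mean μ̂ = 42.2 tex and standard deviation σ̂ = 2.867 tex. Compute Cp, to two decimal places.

1.07

Cp = (USL − LSL) / (6σ̂) = (50.6 − 32.2) / (6 × 2.867) = 18.4000 / 17.2020 = 1.0696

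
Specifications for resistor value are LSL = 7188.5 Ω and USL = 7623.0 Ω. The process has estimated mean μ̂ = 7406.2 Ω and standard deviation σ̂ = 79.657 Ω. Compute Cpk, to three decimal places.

Cpu = (USL − μ̂) / (3σ̂) = (7623.0 − 7406.2) / (3 × 79.657) = 0.9072; Cpl = (μ̂ − LSL) / (3σ̂) = (7406.2 − 7188.5) / (3 × 79.657) = 0.9110; Cpk = min(Cpu, Cpl) = 0.9072

0.907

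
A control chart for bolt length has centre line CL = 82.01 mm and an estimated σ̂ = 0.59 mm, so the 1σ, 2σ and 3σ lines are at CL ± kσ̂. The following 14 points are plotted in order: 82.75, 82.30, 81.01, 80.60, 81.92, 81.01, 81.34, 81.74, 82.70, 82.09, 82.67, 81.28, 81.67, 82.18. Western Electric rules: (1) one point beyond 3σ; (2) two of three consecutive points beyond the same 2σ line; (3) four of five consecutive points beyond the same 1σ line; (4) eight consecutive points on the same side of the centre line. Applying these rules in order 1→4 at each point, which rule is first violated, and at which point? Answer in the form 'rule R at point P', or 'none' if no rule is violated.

rule 3 at point 7

Zone of each point (C = within 1σ̂, B = 1σ̂–2σ̂, A = 2σ̂–3σ̂, * = beyond 3σ̂; sign = side of CL): 1:+B, 2:+C, 3:-B, 4:-A, 5:-C, 6:-B, 7:-B, 8:-C, 9:+B, 10:+C, 11:+B, 12:-B, 13:-C, 14:+C
Rule 3 (four of five consecutive points beyond the same 1σ limit) is satisfied at point 7.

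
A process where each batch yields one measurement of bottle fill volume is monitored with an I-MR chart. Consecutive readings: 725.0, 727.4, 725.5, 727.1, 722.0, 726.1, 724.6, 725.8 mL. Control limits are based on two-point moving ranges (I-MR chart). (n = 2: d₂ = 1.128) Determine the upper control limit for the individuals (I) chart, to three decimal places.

732.200

X̄ = (725.0 + 727.4 + 725.5 + 727.1 + 722.0 + 726.1 + 724.6 + 725.8) / 8 = 725.4375
Moving ranges: 2.4, 1.9, 1.6, 5.1, 4.1, 1.5, 1.2; M̄R̄ = 17.8000 / 7 = 2.5429
UCL = X̄ + 3·M̄R̄/d₂ = 725.4375 + 3 × 2.5429 / 1.128 = 732.2004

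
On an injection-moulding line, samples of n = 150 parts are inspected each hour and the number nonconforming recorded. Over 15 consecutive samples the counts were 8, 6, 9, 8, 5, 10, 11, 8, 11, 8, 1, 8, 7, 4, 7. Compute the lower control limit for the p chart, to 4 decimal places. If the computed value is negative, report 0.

0.0000

p̄ = Σdᵢ / (k·n) = 111 / (15 × 150) = 0.04933
LCL = p̄ − 3·√(p̄(1−p̄)/n) = 0.04933 − 3 × 0.01768 = -0.00371 → 0 (negative, so LCL = 0)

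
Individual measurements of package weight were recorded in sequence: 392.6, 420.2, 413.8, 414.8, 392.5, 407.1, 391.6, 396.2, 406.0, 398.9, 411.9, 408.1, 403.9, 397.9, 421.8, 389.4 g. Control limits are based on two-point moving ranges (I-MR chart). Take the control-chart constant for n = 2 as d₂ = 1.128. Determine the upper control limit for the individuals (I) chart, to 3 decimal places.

438.247

X̄ = (392.6 + 420.2 + 413.8 + 414.8 + 392.5 + 407.1 + 391.6 + 396.2 + 406.0 + 398.9 + 411.9 + 408.1 + 403.9 + 397.9 + 421.8 + 389.4) / 16 = 404.1687
Moving ranges: 27.6, 6.4, 1.0, 22.3, 14.6, 15.5, 4.6, 9.8, 7.1, 13.0, 3.8, 4.2, 6.0, 23.9, 32.4; M̄R̄ = 192.2000 / 15 = 12.8133
UCL = X̄ + 3·M̄R̄/d₂ = 404.1687 + 3 × 12.8133 / 1.128 = 438.2468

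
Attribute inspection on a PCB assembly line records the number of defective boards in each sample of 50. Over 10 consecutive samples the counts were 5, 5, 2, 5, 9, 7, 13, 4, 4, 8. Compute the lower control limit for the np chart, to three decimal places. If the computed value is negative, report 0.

0.000

p̄ = Σdᵢ / (k·n) = 62 / (10 × 50) = 0.12400
LCL = np̄ − 3·√(np̄(1−p̄)) = 6.2000 − 3 × 2.3305 = -0.7915 → 0 (negative, so LCL = 0)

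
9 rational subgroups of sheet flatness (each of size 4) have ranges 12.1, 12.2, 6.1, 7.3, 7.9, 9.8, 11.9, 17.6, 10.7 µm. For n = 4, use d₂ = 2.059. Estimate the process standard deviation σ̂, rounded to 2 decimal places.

R̄ = (12.1 + 12.2 + 6.1 + 7.3 + 7.9 + 9.8 + 11.9 + 17.6 + 10.7) / 9 = 10.6222
σ̂ = R̄ / d₂ = 10.6222 / 2.059 = 5.1589

5.16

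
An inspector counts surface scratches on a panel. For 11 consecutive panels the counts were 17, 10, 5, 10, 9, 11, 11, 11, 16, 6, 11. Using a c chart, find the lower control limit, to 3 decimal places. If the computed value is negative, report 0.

0.852

c̄ = (17 + 10 + 5 + 10 + 9 + 11 + 11 + 11 + 16 + 6 + 11) / 11 = 117 / 11 = 10.6364
LCL = c̄ − 3√c̄ = 10.6364 − 3 × 3.2613 = 0.8523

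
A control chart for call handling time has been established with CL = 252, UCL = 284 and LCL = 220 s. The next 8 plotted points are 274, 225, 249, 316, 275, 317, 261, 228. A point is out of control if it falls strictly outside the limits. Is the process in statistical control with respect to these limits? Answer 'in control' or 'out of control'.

Compare each point to [220, 284]: sample 4 = 316 > UCL; sample 6 = 317 > UCL.

out of control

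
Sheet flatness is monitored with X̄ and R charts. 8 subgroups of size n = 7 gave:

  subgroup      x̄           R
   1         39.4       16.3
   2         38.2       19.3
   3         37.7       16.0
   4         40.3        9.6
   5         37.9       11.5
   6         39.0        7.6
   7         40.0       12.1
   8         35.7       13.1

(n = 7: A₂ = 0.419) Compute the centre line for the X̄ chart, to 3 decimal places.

X̄̄ = (39.4 + 38.2 + 37.7 + 40.3 + 37.9 + 39.0 + 40.0 + 35.7) / 8 = 308.2000 / 8 = 38.5250
CL = X̄̄ = 38.5250

38.525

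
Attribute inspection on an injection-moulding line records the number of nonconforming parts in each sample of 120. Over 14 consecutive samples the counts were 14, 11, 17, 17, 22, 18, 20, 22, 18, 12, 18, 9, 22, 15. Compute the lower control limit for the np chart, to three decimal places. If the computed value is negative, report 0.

p̄ = Σdᵢ / (k·n) = 235 / (14 × 120) = 0.13988
LCL = np̄ − 3·√(np̄(1−p̄)) = 16.7857 − 3 × 3.7997 = 5.3866

5.387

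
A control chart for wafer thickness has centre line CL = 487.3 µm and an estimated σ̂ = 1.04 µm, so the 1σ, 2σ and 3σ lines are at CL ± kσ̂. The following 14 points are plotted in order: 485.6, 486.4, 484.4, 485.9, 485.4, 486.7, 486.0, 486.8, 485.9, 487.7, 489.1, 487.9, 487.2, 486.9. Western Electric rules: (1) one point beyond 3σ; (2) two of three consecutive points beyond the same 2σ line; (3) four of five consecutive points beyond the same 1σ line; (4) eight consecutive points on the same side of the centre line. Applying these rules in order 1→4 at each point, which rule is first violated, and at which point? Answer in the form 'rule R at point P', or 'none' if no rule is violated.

rule 3 at point 5

Zone of each point (C = within 1σ̂, B = 1σ̂–2σ̂, A = 2σ̂–3σ̂, * = beyond 3σ̂; sign = side of CL): 1:-B, 2:-C, 3:-A, 4:-B, 5:-B, 6:-C, 7:-B, 8:-C, 9:-B, 10:+C, 11:+B, 12:+C, 13:-C, 14:-C
Rule 3 (four of five consecutive points beyond the same 1σ limit) is satisfied at point 5.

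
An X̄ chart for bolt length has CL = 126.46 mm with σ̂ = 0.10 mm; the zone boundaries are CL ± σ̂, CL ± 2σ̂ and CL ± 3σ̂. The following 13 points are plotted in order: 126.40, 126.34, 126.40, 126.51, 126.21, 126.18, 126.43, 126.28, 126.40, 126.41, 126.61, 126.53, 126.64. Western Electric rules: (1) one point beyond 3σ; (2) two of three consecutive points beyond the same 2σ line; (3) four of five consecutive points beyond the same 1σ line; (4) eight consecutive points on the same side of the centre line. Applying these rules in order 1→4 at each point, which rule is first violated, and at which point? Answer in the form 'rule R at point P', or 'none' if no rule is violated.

rule 2 at point 6

Zone of each point (C = within 1σ̂, B = 1σ̂–2σ̂, A = 2σ̂–3σ̂, * = beyond 3σ̂; sign = side of CL): 1:-C, 2:-B, 3:-C, 4:+C, 5:-A, 6:-A, 7:-C, 8:-B, 9:-C, 10:-C, 11:+B, 12:+C, 13:+B
Rule 2 (two of three consecutive points beyond the same 2σ limit) is satisfied at point 6.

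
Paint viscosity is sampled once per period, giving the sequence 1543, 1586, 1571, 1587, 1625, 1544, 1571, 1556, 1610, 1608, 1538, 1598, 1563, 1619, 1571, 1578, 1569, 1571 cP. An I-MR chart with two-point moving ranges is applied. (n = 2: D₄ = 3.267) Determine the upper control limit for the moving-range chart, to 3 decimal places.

Moving ranges: 43, 15, 16, 38, 81, 27, 15, 54, 2, 70, 60, 35, 56, 48, 7, 9, 2; M̄R̄ = 578.0000 / 17 = 34.0000
UCL_MR = D₄·M̄R̄ = 3.267 × 34.0000 = 111.0780

111.078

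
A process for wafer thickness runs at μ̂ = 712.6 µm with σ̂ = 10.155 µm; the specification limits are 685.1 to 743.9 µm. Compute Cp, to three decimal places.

Cp = (USL − LSL) / (6σ̂) = (743.9 − 685.1) / (6 × 10.155) = 58.8000 / 60.9300 = 0.9650

0.965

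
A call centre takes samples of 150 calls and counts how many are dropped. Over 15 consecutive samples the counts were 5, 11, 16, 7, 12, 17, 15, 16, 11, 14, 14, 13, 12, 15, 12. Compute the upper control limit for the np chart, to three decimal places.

22.883

p̄ = Σdᵢ / (k·n) = 190 / (15 × 150) = 0.08444
UCL = np̄ + 3·√(np̄(1−p̄)) = 12.6667 + 3 × √(12.6667×0.91556) = 12.6667 + 3 × 3.4054 = 22.8830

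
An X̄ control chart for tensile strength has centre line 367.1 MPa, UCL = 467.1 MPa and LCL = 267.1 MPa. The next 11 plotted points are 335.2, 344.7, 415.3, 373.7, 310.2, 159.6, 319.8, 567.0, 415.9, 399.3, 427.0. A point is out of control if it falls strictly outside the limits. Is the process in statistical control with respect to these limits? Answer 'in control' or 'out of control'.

Compare each point to [267.1, 467.1]: sample 6 = 159.6 < LCL; sample 8 = 567.0 > UCL.

out of control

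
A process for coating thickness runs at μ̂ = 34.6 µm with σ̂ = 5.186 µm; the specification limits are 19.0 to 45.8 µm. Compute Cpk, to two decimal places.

0.72

Cpu = (USL − μ̂) / (3σ̂) = (45.8 − 34.6) / (3 × 5.186) = 0.7199; Cpl = (μ̂ − LSL) / (3σ̂) = (34.6 − 19.0) / (3 × 5.186) = 1.0027; Cpk = min(Cpu, Cpl) = 0.7199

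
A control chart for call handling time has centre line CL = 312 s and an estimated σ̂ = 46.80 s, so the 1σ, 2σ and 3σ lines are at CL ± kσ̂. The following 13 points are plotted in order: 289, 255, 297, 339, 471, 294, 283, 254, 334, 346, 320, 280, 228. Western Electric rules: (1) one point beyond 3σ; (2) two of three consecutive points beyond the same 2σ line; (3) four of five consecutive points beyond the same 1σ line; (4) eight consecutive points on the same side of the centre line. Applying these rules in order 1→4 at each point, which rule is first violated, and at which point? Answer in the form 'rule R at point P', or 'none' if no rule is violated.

rule 1 at point 5

Zone of each point (C = within 1σ̂, B = 1σ̂–2σ̂, A = 2σ̂–3σ̂, * = beyond 3σ̂; sign = side of CL): 1:-C, 2:-B, 3:-C, 4:+C, 5:+*, 6:-C, 7:-C, 8:-B, 9:+C, 10:+C, 11:+C, 12:-C, 13:-B
Rule 1 (one point beyond the 3σ limits) is satisfied at point 5.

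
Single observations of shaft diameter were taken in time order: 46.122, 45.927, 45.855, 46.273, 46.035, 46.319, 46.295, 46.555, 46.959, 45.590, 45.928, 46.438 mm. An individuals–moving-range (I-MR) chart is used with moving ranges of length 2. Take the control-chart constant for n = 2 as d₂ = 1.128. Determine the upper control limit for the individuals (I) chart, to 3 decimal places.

X̄ = (46.122 + 45.927 + 45.855 + 46.273 + 46.035 + 46.319 + 46.295 + 46.555 + 46.959 + 45.590 + 45.928 + 46.438) / 12 = 46.1913
Moving ranges: 0.195, 0.072, 0.418, 0.238, 0.284, 0.024, 0.260, 0.404, 1.369, 0.338, 0.510; M̄R̄ = 4.1120 / 11 = 0.3738
UCL = X̄ + 3·M̄R̄/d₂ = 46.1913 + 3 × 0.3738 / 1.128 = 47.1855

47.186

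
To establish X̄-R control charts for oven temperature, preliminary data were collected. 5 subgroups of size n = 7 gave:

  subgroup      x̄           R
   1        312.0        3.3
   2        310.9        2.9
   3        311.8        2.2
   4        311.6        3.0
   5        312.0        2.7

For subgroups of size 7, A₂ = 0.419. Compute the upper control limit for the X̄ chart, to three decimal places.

X̄̄ = (312.0 + 310.9 + 311.8 + 311.6 + 312.0) / 5 = 1558.3000 / 5 = 311.6600
R̄ = (3.3 + 2.9 + 2.2 + 3.0 + 2.7) / 5 = 14.1000 / 5 = 2.8200
UCL = X̄̄ + A₂·R̄ = 311.6600 + 0.419 × 2.8200 = 312.8416

312.842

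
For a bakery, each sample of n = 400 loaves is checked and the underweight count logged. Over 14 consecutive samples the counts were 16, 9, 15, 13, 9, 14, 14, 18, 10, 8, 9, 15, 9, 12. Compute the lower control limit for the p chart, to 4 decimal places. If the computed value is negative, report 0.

p̄ = Σdᵢ / (k·n) = 171 / (14 × 400) = 0.03054
LCL = p̄ − 3·√(p̄(1−p̄)/n) = 0.03054 − 3 × 0.00860 = 0.00473

0.0047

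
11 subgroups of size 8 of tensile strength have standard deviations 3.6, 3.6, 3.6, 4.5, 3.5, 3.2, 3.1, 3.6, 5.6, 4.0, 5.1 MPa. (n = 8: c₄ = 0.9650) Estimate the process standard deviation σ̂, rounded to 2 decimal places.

4.09

s̄ = (3.6 + 3.6 + 3.6 + 4.5 + 3.5 + 3.2 + 3.1 + 3.6 + 5.6 + 4.0 + 5.1) / 11 = 3.9455
σ̂ = s̄ / c₄ = 3.9455 / 0.9650 = 4.0886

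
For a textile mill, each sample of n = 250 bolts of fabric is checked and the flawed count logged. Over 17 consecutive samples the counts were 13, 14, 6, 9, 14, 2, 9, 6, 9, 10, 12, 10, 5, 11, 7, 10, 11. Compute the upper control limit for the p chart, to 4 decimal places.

0.0731

p̄ = Σdᵢ / (k·n) = 158 / (17 × 250) = 0.03718
UCL = p̄ + 3·√(p̄(1−p̄)/n) = 0.03718 + 3 × √(0.03718×0.96282/250) = 0.03718 + 3 × 0.01197 = 0.07307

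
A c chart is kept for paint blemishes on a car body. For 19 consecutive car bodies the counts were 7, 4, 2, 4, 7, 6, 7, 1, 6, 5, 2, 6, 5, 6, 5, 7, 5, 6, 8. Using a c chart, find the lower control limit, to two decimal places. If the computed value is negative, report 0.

0.00

c̄ = (7 + 4 + 2 + 4 + 7 + 6 + 7 + 1 + 6 + 5 + 2 + 6 + 5 + 6 + 5 + 7 + 5 + 6 + 8) / 19 = 99 / 19 = 5.2105
LCL = c̄ − 3√c̄ = 5.2105 − 3 × 2.2827 = -1.6374 → 0 (cannot be negative)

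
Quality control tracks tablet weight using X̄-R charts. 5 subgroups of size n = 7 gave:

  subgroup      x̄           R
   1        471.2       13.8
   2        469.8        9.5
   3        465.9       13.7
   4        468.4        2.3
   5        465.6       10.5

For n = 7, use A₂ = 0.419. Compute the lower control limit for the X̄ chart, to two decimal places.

X̄̄ = (471.2 + 469.8 + 465.9 + 468.4 + 465.6) / 5 = 2340.9000 / 5 = 468.1800
R̄ = (13.8 + 9.5 + 13.7 + 2.3 + 10.5) / 5 = 49.8000 / 5 = 9.9600
LCL = X̄̄ − A₂·R̄ = 468.1800 − 0.419 × 9.9600 = 464.0068

464.01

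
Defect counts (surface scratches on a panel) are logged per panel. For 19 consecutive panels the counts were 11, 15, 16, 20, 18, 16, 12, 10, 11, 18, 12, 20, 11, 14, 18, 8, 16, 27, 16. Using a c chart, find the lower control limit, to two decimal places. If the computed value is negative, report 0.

c̄ = (11 + 15 + 16 + 20 + 18 + 16 + 12 + 10 + 11 + 18 + 12 + 20 + 11 + 14 + 18 + 8 + 16 + 27 + 16) / 19 = 289 / 19 = 15.2105
LCL = c̄ − 3√c̄ = 15.2105 − 3 × 3.9001 = 3.5103

3.51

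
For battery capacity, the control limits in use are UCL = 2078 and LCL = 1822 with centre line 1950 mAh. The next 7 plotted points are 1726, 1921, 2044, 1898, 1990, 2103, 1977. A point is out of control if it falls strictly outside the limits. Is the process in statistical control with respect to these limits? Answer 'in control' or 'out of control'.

out of control

Compare each point to [1822, 2078]: sample 1 = 1726 < LCL; sample 6 = 2103 > UCL.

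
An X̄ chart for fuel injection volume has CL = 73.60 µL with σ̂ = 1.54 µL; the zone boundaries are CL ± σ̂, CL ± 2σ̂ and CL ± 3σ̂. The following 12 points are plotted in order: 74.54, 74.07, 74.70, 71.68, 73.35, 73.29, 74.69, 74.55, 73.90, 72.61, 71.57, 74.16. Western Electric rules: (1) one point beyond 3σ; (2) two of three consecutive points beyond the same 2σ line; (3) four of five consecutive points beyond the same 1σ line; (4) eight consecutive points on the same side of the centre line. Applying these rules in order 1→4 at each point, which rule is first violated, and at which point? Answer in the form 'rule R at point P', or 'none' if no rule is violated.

none

Zone of each point (C = within 1σ̂, B = 1σ̂–2σ̂, A = 2σ̂–3σ̂, * = beyond 3σ̂; sign = side of CL): 1:+C, 2:+C, 3:+C, 4:-B, 5:-C, 6:-C, 7:+C, 8:+C, 9:+C, 10:-C, 11:-B, 12:+C
No rule fires across all 12 points.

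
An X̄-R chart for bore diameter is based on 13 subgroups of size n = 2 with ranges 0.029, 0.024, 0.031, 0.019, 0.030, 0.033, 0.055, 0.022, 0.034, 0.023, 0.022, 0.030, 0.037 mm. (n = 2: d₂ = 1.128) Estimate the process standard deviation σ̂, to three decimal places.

R̄ = (0.029 + 0.024 + 0.031 + 0.019 + 0.030 + 0.033 + 0.055 + 0.022 + 0.034 + 0.023 + 0.022 + 0.030 + 0.037) / 13 = 0.0299
σ̂ = R̄ / d₂ = 0.0299 / 1.128 = 0.0265

0.027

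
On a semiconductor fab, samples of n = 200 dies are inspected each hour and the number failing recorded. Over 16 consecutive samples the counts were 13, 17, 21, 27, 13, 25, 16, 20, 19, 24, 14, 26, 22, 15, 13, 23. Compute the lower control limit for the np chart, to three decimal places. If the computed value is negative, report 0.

p̄ = Σdᵢ / (k·n) = 308 / (16 × 200) = 0.09625
LCL = np̄ − 3·√(np̄(1−p̄)) = 19.2500 − 3 × 4.1710 = 6.7370

6.737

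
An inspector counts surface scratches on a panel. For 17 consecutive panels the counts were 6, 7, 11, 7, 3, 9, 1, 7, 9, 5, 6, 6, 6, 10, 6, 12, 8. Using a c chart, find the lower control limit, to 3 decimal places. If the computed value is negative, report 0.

0.000

c̄ = (6 + 7 + 11 + 7 + 3 + 9 + 1 + 7 + 9 + 5 + 6 + 6 + 6 + 10 + 6 + 12 + 8) / 17 = 119 / 17 = 7.0000
LCL = c̄ − 3√c̄ = 7.0000 − 3 × 2.6458 = -0.9373 → 0 (cannot be negative)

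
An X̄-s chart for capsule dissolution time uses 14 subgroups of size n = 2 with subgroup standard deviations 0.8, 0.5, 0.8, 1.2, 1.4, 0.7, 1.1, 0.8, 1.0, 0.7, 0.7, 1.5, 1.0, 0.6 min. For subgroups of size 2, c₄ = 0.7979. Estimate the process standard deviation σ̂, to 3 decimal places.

s̄ = (0.8 + 0.5 + 0.8 + 1.2 + 1.4 + 0.7 + 1.1 + 0.8 + 1.0 + 0.7 + 0.7 + 1.5 + 1.0 + 0.6) / 14 = 0.9143
σ̂ = s̄ / c₄ = 0.9143 / 0.7979 = 1.1459

1.146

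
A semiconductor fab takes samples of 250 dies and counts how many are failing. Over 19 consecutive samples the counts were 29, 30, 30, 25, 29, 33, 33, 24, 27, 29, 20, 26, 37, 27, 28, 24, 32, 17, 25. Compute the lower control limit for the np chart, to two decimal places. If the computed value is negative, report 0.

p̄ = Σdᵢ / (k·n) = 525 / (19 × 250) = 0.11053
LCL = np̄ − 3·√(np̄(1−p̄)) = 27.6316 − 3 × 4.9576 = 12.7589

12.76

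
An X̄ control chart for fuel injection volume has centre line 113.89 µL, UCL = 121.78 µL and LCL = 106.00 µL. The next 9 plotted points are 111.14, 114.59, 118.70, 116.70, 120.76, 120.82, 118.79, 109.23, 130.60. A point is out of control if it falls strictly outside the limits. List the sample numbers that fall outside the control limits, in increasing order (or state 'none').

9

Compare each point to [106.00, 121.78]: sample 9 = 130.60 > UCL.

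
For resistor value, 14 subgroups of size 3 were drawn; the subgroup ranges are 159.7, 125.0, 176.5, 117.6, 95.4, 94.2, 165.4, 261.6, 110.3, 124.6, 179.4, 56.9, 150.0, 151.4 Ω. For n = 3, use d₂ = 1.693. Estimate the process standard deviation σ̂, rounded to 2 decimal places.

R̄ = (159.7 + 125.0 + 176.5 + 117.6 + 95.4 + 94.2 + 165.4 + 261.6 + 110.3 + 124.6 + 179.4 + 56.9 + 150.0 + 151.4) / 14 = 140.5714
σ̂ = R̄ / d₂ = 140.5714 / 1.693 = 83.0310

83.03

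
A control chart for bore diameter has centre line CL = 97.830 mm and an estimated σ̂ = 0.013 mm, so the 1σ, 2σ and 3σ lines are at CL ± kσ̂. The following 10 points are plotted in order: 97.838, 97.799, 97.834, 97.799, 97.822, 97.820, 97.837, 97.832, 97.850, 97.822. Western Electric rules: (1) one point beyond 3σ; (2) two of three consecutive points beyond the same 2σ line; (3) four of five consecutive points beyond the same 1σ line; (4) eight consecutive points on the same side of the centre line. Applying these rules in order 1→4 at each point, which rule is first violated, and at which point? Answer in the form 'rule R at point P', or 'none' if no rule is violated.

Zone of each point (C = within 1σ̂, B = 1σ̂–2σ̂, A = 2σ̂–3σ̂, * = beyond 3σ̂; sign = side of CL): 1:+C, 2:-A, 3:+C, 4:-A, 5:-C, 6:-C, 7:+C, 8:+C, 9:+B, 10:-C
Rule 2 (two of three consecutive points beyond the same 2σ limit) is satisfied at point 4.

rule 2 at point 4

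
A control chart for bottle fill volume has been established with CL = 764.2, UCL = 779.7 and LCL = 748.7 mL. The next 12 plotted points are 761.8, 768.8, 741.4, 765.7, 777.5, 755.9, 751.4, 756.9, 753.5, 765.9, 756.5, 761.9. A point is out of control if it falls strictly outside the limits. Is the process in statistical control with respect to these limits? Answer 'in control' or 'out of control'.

out of control

Compare each point to [748.7, 779.7]: sample 3 = 741.4 < LCL.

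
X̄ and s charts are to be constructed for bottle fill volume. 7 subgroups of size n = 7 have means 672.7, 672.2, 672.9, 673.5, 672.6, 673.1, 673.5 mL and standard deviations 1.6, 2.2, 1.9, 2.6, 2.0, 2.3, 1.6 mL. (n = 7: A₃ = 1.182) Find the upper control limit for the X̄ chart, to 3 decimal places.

675.326

X̄̄ = (672.7 + 672.2 + 672.9 + 673.5 + 672.6 + 673.1 + 673.5) / 7 = 672.9286
s̄ = (1.6 + 2.2 + 1.9 + 2.6 + 2.0 + 2.3 + 1.6) / 7 = 2.0286
UCL = X̄̄ + A₃·s̄ = 672.9286 + 1.182 × 2.0286 = 675.3263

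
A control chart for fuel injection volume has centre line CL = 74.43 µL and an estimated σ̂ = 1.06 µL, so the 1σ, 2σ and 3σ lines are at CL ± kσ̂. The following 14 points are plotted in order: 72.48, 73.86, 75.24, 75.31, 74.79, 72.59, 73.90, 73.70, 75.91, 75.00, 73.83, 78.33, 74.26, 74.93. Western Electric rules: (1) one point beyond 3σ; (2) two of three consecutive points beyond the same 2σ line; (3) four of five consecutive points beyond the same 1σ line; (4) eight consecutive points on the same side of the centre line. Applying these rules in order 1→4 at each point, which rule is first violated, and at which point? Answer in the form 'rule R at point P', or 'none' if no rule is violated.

rule 1 at point 12

Zone of each point (C = within 1σ̂, B = 1σ̂–2σ̂, A = 2σ̂–3σ̂, * = beyond 3σ̂; sign = side of CL): 1:-B, 2:-C, 3:+C, 4:+C, 5:+C, 6:-B, 7:-C, 8:-C, 9:+B, 10:+C, 11:-C, 12:+*, 13:-C, 14:+C
Rule 1 (one point beyond the 3σ limits) is satisfied at point 12.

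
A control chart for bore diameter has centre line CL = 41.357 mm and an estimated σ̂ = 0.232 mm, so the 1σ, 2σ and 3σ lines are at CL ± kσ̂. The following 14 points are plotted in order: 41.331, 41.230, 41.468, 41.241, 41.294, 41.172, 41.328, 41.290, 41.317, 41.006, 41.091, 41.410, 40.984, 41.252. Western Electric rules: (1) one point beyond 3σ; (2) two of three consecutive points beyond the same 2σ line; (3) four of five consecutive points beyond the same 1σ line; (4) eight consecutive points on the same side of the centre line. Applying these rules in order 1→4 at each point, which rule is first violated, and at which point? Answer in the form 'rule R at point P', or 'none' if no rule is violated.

rule 4 at point 11

Zone of each point (C = within 1σ̂, B = 1σ̂–2σ̂, A = 2σ̂–3σ̂, * = beyond 3σ̂; sign = side of CL): 1:-C, 2:-C, 3:+C, 4:-C, 5:-C, 6:-C, 7:-C, 8:-C, 9:-C, 10:-B, 11:-B, 12:+C, 13:-B, 14:-C
Rule 4 (eight consecutive points on the same side of the centre line) is satisfied at point 11.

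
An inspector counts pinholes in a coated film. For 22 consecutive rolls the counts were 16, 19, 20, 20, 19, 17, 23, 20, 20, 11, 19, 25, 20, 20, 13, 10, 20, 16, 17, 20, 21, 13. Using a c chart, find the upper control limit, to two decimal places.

c̄ = (16 + 19 + 20 + 20 + 19 + 17 + 23 + 20 + 20 + 11 + 19 + 25 + 20 + 20 + 13 + 10 + 20 + 16 + 17 + 20 + 21 + 13) / 22 = 399 / 22 = 18.1364
UCL = c̄ + 3√c̄ = 18.1364 + 3 × √18.1364 = 18.1364 + 3 × 4.2587 = 30.9124

30.91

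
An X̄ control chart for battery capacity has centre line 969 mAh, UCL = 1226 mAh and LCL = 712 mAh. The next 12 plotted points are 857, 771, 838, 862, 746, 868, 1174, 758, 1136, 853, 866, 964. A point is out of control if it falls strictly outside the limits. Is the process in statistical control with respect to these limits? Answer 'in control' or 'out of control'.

All 12 points lie within [712, 1226].

in control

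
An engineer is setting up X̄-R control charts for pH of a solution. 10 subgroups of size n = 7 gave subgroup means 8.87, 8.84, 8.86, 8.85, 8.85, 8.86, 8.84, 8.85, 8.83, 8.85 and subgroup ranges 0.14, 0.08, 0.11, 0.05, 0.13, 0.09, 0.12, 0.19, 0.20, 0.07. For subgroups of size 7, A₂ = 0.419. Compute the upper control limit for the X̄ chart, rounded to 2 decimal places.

8.90

X̄̄ = (8.87 + 8.84 + 8.86 + 8.85 + 8.85 + 8.86 + 8.84 + 8.85 + 8.83 + 8.85) / 10 = 88.5000 / 10 = 8.8500
R̄ = (0.14 + 0.08 + 0.11 + 0.05 + 0.13 + 0.09 + 0.12 + 0.19 + 0.20 + 0.07) / 10 = 1.1800 / 10 = 0.1180
UCL = X̄̄ + A₂·R̄ = 8.8500 + 0.419 × 0.1180 = 8.8994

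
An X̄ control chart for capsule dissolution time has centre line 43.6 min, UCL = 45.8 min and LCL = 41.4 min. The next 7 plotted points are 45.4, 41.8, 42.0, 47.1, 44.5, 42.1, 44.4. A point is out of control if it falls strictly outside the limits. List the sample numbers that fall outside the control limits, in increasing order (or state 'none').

Compare each point to [41.4, 45.8]: sample 4 = 47.1 > UCL.

4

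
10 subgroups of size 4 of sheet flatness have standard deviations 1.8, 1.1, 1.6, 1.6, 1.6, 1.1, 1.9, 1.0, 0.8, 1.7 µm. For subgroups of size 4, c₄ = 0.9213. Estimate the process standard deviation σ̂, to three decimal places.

1.541

s̄ = (1.8 + 1.1 + 1.6 + 1.6 + 1.6 + 1.1 + 1.9 + 1.0 + 0.8 + 1.7) / 10 = 1.4200
σ̂ = s̄ / c₄ = 1.4200 / 0.9213 = 1.5413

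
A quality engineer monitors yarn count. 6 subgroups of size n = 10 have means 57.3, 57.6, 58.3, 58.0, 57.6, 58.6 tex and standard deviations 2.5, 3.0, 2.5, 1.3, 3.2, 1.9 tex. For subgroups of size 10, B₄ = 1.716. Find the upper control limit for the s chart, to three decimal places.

s̄ = (2.5 + 3.0 + 2.5 + 1.3 + 3.2 + 1.9) / 6 = 2.4000
UCL_s = B₄·s̄ = 1.716 × 2.4000 = 4.1184

4.118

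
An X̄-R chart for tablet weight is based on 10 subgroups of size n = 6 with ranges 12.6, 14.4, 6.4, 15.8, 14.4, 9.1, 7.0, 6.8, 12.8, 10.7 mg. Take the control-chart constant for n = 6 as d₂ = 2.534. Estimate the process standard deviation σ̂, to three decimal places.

R̄ = (12.6 + 14.4 + 6.4 + 15.8 + 14.4 + 9.1 + 7.0 + 6.8 + 12.8 + 10.7) / 10 = 11.0000
σ̂ = R̄ / d₂ = 11.0000 / 2.534 = 4.3410

4.341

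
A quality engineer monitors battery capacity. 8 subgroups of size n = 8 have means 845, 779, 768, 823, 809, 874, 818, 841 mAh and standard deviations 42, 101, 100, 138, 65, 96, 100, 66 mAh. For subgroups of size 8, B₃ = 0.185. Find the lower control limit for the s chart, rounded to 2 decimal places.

16.37

s̄ = (42 + 101 + 100 + 138 + 65 + 96 + 100 + 66) / 8 = 88.5000
LCL_s = B₃·s̄ = 0.185 × 88.5000 = 16.3725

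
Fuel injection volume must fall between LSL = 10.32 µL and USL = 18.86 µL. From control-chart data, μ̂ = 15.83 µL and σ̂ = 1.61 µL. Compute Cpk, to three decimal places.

Cpu = (USL − μ̂) / (3σ̂) = (18.86 − 15.83) / (3 × 1.61) = 0.6273; Cpl = (μ̂ − LSL) / (3σ̂) = (15.83 − 10.32) / (3 × 1.61) = 1.1408; Cpk = min(Cpu, Cpl) = 0.6273

0.627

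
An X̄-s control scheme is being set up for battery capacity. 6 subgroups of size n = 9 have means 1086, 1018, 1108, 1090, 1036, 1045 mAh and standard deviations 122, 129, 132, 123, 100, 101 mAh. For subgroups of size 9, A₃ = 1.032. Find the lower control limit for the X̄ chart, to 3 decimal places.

X̄̄ = (1086 + 1018 + 1108 + 1090 + 1036 + 1045) / 6 = 1063.8333
s̄ = (122 + 129 + 132 + 123 + 100 + 101) / 6 = 117.8333
LCL = X̄̄ − A₃·s̄ = 1063.8333 − 1.032 × 117.8333 = 942.2293

942.229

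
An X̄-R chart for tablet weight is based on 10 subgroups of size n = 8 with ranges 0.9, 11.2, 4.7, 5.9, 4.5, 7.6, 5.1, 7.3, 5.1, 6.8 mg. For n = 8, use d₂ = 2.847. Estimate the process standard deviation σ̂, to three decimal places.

R̄ = (0.9 + 11.2 + 4.7 + 5.9 + 4.5 + 7.6 + 5.1 + 7.3 + 5.1 + 6.8) / 10 = 5.9100
σ̂ = R̄ / d₂ = 5.9100 / 2.847 = 2.0759

2.076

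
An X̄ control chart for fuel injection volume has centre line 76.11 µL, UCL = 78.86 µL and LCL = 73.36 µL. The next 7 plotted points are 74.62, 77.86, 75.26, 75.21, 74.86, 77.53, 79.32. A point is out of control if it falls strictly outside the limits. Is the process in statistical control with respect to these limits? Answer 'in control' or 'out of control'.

Compare each point to [73.36, 78.86]: sample 7 = 79.32 > UCL.

out of control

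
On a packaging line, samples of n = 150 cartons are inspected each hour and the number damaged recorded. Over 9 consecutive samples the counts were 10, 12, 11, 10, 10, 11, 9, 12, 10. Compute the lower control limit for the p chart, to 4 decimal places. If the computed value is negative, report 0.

p̄ = Σdᵢ / (k·n) = 95 / (9 × 150) = 0.07037
LCL = p̄ − 3·√(p̄(1−p̄)/n) = 0.07037 − 3 × 0.02088 = 0.00772

0.0077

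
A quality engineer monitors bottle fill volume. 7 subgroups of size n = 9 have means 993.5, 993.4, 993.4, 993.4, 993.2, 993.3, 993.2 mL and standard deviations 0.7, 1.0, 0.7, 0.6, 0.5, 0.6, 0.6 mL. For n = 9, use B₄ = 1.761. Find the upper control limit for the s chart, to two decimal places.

1.18

s̄ = (0.7 + 1.0 + 0.7 + 0.6 + 0.5 + 0.6 + 0.6) / 7 = 0.6714
UCL_s = B₄·s̄ = 1.761 × 0.6714 = 1.1824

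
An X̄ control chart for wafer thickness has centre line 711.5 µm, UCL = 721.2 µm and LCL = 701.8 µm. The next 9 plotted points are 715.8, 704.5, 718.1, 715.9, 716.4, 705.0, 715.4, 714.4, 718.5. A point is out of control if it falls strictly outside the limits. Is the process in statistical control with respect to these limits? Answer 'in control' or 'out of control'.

All 9 points lie within [701.8, 721.2].

in control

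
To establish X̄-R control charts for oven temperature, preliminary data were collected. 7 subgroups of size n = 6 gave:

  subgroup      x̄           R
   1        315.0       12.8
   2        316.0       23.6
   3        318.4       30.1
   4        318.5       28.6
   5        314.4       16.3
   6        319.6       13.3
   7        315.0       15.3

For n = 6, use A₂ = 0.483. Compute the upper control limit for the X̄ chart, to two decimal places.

X̄̄ = (315.0 + 316.0 + 318.4 + 318.5 + 314.4 + 319.6 + 315.0) / 7 = 2216.9000 / 7 = 316.7000
R̄ = (12.8 + 23.6 + 30.1 + 28.6 + 16.3 + 13.3 + 15.3) / 7 = 140.0000 / 7 = 20.0000
UCL = X̄̄ + A₂·R̄ = 316.7000 + 0.483 × 20.0000 = 326.3600

326.36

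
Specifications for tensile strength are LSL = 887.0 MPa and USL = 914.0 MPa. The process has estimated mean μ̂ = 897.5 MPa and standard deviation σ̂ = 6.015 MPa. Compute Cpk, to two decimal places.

0.58

Cpu = (USL − μ̂) / (3σ̂) = (914.0 − 897.5) / (3 × 6.015) = 0.9144; Cpl = (μ̂ − LSL) / (3σ̂) = (897.5 − 887.0) / (3 × 6.015) = 0.5819; Cpk = min(Cpu, Cpl) = 0.5819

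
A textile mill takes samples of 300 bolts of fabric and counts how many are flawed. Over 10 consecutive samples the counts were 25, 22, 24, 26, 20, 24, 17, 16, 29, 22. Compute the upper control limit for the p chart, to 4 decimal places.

0.1206

p̄ = Σdᵢ / (k·n) = 225 / (10 × 300) = 0.07500
UCL = p̄ + 3·√(p̄(1−p̄)/n) = 0.07500 + 3 × √(0.07500×0.92500/300) = 0.07500 + 3 × 0.01521 = 0.12062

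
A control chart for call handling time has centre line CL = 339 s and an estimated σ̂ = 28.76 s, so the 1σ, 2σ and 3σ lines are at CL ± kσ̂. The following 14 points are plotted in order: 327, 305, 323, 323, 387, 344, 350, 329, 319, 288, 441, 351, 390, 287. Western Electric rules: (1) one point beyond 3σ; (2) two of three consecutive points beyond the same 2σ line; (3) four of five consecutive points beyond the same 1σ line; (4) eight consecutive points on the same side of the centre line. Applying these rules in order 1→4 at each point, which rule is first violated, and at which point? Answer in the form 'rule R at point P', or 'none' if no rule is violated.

rule 1 at point 11

Zone of each point (C = within 1σ̂, B = 1σ̂–2σ̂, A = 2σ̂–3σ̂, * = beyond 3σ̂; sign = side of CL): 1:-C, 2:-B, 3:-C, 4:-C, 5:+B, 6:+C, 7:+C, 8:-C, 9:-C, 10:-B, 11:+*, 12:+C, 13:+B, 14:-B
Rule 1 (one point beyond the 3σ limits) is satisfied at point 11.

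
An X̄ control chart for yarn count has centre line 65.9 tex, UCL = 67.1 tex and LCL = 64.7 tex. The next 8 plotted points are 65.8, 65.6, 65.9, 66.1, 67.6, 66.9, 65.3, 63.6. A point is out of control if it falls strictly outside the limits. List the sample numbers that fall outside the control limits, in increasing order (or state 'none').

5, 8

Compare each point to [64.7, 67.1]: sample 5 = 67.6 > UCL; sample 8 = 63.6 < LCL.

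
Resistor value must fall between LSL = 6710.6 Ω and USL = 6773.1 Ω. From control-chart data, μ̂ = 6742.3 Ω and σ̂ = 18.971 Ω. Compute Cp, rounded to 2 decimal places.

Cp = (USL − LSL) / (6σ̂) = (6773.1 − 6710.6) / (6 × 18.971) = 62.5000 / 113.8260 = 0.5491

0.55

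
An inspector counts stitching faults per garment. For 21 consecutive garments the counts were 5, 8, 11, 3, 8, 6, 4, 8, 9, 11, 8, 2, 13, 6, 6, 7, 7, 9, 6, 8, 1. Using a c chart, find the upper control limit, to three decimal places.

c̄ = (5 + 8 + 11 + 3 + 8 + 6 + 4 + 8 + 9 + 11 + 8 + 2 + 13 + 6 + 6 + 7 + 7 + 9 + 6 + 8 + 1) / 21 = 146 / 21 = 6.9524
UCL = c̄ + 3√c̄ = 6.9524 + 3 × √6.9524 = 6.9524 + 3 × 2.6367 = 14.8626

14.863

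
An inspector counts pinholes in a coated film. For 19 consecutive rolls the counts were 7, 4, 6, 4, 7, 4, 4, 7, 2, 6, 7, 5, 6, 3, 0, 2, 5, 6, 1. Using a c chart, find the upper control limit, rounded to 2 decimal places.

c̄ = (7 + 4 + 6 + 4 + 7 + 4 + 4 + 7 + 2 + 6 + 7 + 5 + 6 + 3 + 0 + 2 + 5 + 6 + 1) / 19 = 86 / 19 = 4.5263
UCL = c̄ + 3√c̄ = 4.5263 + 3 × √4.5263 = 4.5263 + 3 × 2.1275 = 10.9089

10.91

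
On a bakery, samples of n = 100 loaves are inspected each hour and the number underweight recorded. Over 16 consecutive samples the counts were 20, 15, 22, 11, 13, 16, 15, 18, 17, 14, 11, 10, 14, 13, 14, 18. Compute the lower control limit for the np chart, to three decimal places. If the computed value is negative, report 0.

p̄ = Σdᵢ / (k·n) = 241 / (16 × 100) = 0.15063
LCL = np̄ − 3·√(np̄(1−p̄)) = 15.0625 − 3 × 3.5768 = 4.3320

4.332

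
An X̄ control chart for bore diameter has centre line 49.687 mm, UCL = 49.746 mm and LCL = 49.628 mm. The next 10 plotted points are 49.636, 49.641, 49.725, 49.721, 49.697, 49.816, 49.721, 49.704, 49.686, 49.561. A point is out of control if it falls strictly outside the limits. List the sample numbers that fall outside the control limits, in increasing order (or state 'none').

Compare each point to [49.628, 49.746]: sample 6 = 49.816 > UCL; sample 10 = 49.561 < LCL.

6, 10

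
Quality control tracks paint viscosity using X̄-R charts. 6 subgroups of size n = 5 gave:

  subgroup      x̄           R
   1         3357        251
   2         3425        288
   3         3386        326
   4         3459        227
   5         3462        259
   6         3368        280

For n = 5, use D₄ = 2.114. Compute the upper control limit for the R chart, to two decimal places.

574.66

R̄ = (251 + 288 + 326 + 227 + 259 + 280) / 6 = 1631.0000 / 6 = 271.8333
UCL_R = D₄·R̄ = 2.114 × 271.8333 = 574.6557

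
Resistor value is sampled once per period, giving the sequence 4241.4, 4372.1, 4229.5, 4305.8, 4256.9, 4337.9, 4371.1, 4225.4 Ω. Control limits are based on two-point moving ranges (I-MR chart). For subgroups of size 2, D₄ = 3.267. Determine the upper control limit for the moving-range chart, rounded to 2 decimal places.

307.28

Moving ranges: 130.7, 142.6, 76.3, 48.9, 81.0, 33.2, 145.7; M̄R̄ = 658.4000 / 7 = 94.0571
UCL_MR = D₄·M̄R̄ = 3.267 × 94.0571 = 307.2847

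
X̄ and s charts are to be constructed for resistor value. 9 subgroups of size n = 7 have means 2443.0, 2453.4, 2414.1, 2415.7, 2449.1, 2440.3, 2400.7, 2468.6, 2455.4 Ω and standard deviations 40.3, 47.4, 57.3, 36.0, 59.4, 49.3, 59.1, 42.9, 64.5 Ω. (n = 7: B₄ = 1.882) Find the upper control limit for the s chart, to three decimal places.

95.396

s̄ = (40.3 + 47.4 + 57.3 + 36.0 + 59.4 + 49.3 + 59.1 + 42.9 + 64.5) / 9 = 50.6889
UCL_s = B₄·s̄ = 1.882 × 50.6889 = 95.3965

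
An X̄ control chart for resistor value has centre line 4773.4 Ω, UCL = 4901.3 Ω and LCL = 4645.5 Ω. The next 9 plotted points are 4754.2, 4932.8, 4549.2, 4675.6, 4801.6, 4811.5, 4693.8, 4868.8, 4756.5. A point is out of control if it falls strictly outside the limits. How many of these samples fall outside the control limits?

2

Compare each point to [4645.5, 4901.3]: sample 2 = 4932.8 > UCL; sample 3 = 4549.2 < LCL.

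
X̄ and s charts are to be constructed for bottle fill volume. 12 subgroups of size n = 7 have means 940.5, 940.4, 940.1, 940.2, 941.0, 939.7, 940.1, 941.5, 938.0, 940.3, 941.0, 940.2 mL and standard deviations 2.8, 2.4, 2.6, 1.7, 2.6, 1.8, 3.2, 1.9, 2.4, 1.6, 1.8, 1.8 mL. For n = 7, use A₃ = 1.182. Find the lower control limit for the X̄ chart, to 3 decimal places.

X̄̄ = (940.5 + 940.4 + 940.1 + 940.2 + 941.0 + 939.7 + 940.1 + 941.5 + 938.0 + 940.3 + 941.0 + 940.2) / 12 = 940.2500
s̄ = (2.8 + 2.4 + 2.6 + 1.7 + 2.6 + 1.8 + 3.2 + 1.9 + 2.4 + 1.6 + 1.8 + 1.8) / 12 = 2.2167
LCL = X̄̄ − A₃·s̄ = 940.2500 − 1.182 × 2.2167 = 937.6299

937.630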